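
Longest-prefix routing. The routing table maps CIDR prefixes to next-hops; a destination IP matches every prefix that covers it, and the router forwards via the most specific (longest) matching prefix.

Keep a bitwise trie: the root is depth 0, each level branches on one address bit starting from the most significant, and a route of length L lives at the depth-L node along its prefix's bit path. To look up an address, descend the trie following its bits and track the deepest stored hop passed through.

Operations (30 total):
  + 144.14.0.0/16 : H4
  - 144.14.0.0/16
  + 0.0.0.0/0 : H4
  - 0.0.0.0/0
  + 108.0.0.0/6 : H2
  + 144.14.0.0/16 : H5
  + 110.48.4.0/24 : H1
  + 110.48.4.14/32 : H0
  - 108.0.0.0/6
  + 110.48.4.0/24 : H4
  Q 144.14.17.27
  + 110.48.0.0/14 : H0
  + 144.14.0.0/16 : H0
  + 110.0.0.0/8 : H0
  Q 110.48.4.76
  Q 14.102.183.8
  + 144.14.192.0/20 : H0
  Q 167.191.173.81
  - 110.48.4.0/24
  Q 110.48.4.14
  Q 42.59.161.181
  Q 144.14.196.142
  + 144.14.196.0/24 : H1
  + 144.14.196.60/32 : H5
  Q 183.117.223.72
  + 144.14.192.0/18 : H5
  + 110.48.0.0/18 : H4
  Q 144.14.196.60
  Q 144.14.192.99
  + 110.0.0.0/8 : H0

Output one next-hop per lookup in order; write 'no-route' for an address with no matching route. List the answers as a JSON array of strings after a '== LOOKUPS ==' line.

Trace:
  + 144.14.0.0/16 (H4) depth=16
  del 144.14.0.0/16 (clear depth 16)
  + 0.0.0.0/0 (H4) depth=0
  del 0.0.0.0/0 (clear depth 0)
  + 108.0.0.0/6 (H2) depth=6
  + 144.14.0.0/16 (H5) depth=16
  + 110.48.4.0/24 (H1) depth=24
  + 110.48.4.14/32 (H0) depth=32
  del 108.0.0.0/6 (clear depth 6)
  + 110.48.4.0/24 (H4) depth=24
  lookup 144.14.17.27: bits 1001000000001110 walk d0:-→d1:-→d2:-→d3:-→d4:-→d5:-→d6:-→d7:-→d8:-→d9:-→d10:-→d11:-→d12:-→d13:-→d14:-→d15:-→d16:H5 -> H5
  + 110.48.0.0/14 (H0) depth=14
  + 144.14.0.0/16 (H0) depth=16
  + 110.0.0.0/8 (H0) depth=8
  lookup 110.48.4.76: bits 0110111000110000000001000 walk d0:-→d1:-→d2:-→d3:-→d4:-→d5:-→d6:-→d7:-→d8:H0→d9:-→d10:-→d11:-→d12:-→d13:-→d14:H0→d15:-→d16:-→d17:-→d18:-→d19:-→d20:-→d21:-→d22:-→d23:-→d24:H4→d25:- -> H4
  lookup 14.102.183.8: bits 0 walk d0:-→d1:- -> no-route
  + 144.14.192.0/20 (H0) depth=20
  lookup 167.191.173.81: bits 10 walk d0:-→d1:-→d2:- -> no-route
  del 110.48.4.0/24 (clear depth 24)
  lookup 110.48.4.14: bits 01101110001100000000010000001110 walk d0:-→d1:-→d2:-→d3:-→d4:-→d5:-→d6:-→d7:-→d8:H0→d9:-→d10:-→d11:-→d12:-→d13:-→d14:H0→d15:-→d16:-→d17:-→d18:-→d19:-→d20:-→d21:-→d22:-→d23:-→d24:-→d25:-→d26:-→d27:-→d28:-→d29:-→d30:-→d31:-→d32:H0 -> H0
  lookup 42.59.161.181: bits 0 walk d0:-→d1:- -> no-route
  lookup 144.14.196.142: bits 10010000000011101100 walk d0:-→d1:-→d2:-→d3:-→d4:-→d5:-→d6:-→d7:-→d8:-→d9:-→d10:-→d11:-→d12:-→d13:-→d14:-→d15:-→d16:H0→d17:-→d18:-→d19:-→d20:H0 -> H0
  + 144.14.196.0/24 (H1) depth=24
  + 144.14.196.60/32 (H5) depth=32
  lookup 183.117.223.72: bits 10 walk d0:-→d1:-→d2:- -> no-route
  + 144.14.192.0/18 (H5) depth=18
  + 110.48.0.0/18 (H4) depth=18
  lookup 144.14.196.60: bits 10010000000011101100010000111100 walk d0:-→d1:-→d2:-→d3:-→d4:-→d5:-→d6:-→d7:-→d8:-→d9:-→d10:-→d11:-→d12:-→d13:-→d14:-→d15:-→d16:H0→d17:-→d18:H5→d19:-→d20:H0→d21:-→d22:-→d23:-→d24:H1→d25:-→d26:-→d27:-→d28:-→d29:-→d30:-→d31:-→d32:H5 -> H5
  lookup 144.14.192.99: bits 100100000000111011000 walk d0:-→d1:-→d2:-→d3:-→d4:-→d5:-→d6:-→d7:-→d8:-→d9:-→d10:-→d11:-→d12:-→d13:-→d14:-→d15:-→d16:H0→d17:-→d18:H5→d19:-→d20:H0→d21:- -> H0
  + 110.0.0.0/8 (H0) depth=8

== LOOKUPS ==
["H5","H4","no-route","no-route","H0","no-route","H0","no-route","H5","H0"]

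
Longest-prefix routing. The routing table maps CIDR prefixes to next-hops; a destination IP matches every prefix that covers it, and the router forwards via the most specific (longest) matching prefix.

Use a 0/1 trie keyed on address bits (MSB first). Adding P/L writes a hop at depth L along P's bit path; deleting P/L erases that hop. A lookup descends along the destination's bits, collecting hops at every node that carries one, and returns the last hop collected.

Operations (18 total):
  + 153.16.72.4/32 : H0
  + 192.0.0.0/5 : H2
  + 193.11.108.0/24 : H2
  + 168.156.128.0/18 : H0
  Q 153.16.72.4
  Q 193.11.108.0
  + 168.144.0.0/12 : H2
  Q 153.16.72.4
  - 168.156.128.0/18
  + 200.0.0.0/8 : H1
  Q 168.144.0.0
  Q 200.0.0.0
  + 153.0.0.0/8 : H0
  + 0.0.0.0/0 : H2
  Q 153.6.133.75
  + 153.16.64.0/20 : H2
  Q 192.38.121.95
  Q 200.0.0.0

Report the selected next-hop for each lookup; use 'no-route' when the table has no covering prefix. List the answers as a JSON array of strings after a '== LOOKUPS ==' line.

Trace:
  add 153.16.72.4/32 -> H0 at depth 32
  add 192.0.0.0/5 -> H2 at depth 5
  add 193.11.108.0/24 -> H2 at depth 24
  add 168.156.128.0/18 -> H0 at depth 18
  lookup 153.16.72.4: bits 10011001000100000100100000000100 walk d0:-→d1:-→d2:-→d3:-→d4:-→d5:-→d6:-→d7:-→d8:-→d9:-→d10:-→d11:-→d12:-→d13:-→d14:-→d15:-→d16:-→d17:-→d18:-→d19:-→d20:-→d21:-→d22:-→d23:-→d24:-→d25:-→d26:-→d27:-→d28:-→d29:-→d30:-→d31:-→d32:H0 -> H0
  lookup 193.11.108.0: bits 110000010000101101101100 walk d0:-→d1:-→d2:-→d3:-→d4:-→d5:H2→d6:-→d7:-→d8:-→d9:-→d10:-→d11:-→d12:-→d13:-→d14:-→d15:-→d16:-→d17:-→d18:-→d19:-→d20:-→d21:-→d22:-→d23:-→d24:H2 -> H2
  add 168.144.0.0/12 -> H2 at depth 12
  lookup 153.16.72.4: bits 10011001000100000100100000000100 walk d0:-→d1:-→d2:-→d3:-→d4:-→d5:-→d6:-→d7:-→d8:-→d9:-→d10:-→d11:-→d12:-→d13:-→d14:-→d15:-→d16:-→d17:-→d18:-→d19:-→d20:-→d21:-→d22:-→d23:-→d24:-→d25:-→d26:-→d27:-→d28:-→d29:-→d30:-→d31:-→d32:H0 -> H0
  del 168.156.128.0/18 (clear depth 18)
  add 200.0.0.0/8 -> H1 at depth 8
  lookup 168.144.0.0: bits 101010001001 walk d0:-→d1:-→d2:-→d3:-→d4:-→d5:-→d6:-→d7:-→d8:-→d9:-→d10:-→d11:-→d12:H2 -> H2
  lookup 200.0.0.0: bits 11001000 walk d0:-→d1:-→d2:-→d3:-→d4:-→d5:-→d6:-→d7:-→d8:H1 -> H1
  add 153.0.0.0/8 -> H0 at depth 8
  add 0.0.0.0/0 -> H2 at depth 0
  lookup 153.6.133.75: bits 10011001000 walk d0:H2→d1:-→d2:-→d3:-→d4:-→d5:-→d6:-→d7:-→d8:H0→d9:-→d10:-→d11:- -> H0
  add 153.16.64.0/20 -> H2 at depth 20
  lookup 192.38.121.95: bits 1100000 walk d0:H2→d1:-→d2:-→d3:-→d4:-→d5:H2→d6:-→d7:- -> H2
  lookup 200.0.0.0: bits 11001000 walk d0:H2→d1:-→d2:-→d3:-→d4:-→d5:-→d6:-→d7:-→d8:H1 -> H1

== LOOKUPS ==
["H0","H2","H0","H2","H1","H0","H2","H1"]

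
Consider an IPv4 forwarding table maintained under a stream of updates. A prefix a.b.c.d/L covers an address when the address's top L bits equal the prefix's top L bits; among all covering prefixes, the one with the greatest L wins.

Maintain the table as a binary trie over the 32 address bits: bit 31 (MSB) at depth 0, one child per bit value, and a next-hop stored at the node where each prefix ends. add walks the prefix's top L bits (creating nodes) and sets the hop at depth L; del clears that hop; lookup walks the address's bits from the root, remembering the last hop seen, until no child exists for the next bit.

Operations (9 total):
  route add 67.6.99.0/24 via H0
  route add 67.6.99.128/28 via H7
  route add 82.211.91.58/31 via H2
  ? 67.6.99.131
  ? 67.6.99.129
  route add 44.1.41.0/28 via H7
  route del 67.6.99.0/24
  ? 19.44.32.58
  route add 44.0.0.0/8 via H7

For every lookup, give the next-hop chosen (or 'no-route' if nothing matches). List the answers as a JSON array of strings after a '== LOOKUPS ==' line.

Process each operation:
  + 67.6.99.0/24 (H0) depth=24
  + 67.6.99.128/28 (H7) depth=28
  + 82.211.91.58/31 (H2) depth=31
  ? 67.6.99.131  path d0:-→d1:-→d2:-→d3:-→d4:-→d5:-→d6:-→d7:-→d8:-→d9:-→d10:-→d11:-→d12:-→d13:-→d14:-→d15:-→d16:-→d17:-→d18:-→d19:-→d20:-→d21:-→d22:-→d23:-→d24:H0→d25:-→d26:-→d27:-→d28:H7  best=H7
  ? 67.6.99.129  path d0:-→d1:-→d2:-→d3:-→d4:-→d5:-→d6:-→d7:-→d8:-→d9:-→d10:-→d11:-→d12:-→d13:-→d14:-→d15:-→d16:-→d17:-→d18:-→d19:-→d20:-→d21:-→d22:-→d23:-→d24:H0→d25:-→d26:-→d27:-→d28:H7  best=H7
  + 44.1.41.0/28 (H7) depth=28
  - 67.6.99.0/24 clear@24
  ? 19.44.32.58  path d0:-→d1:-→d2:-  best=no-route
  + 44.0.0.0/8 (H7) depth=8

== LOOKUPS ==
["H7","H7","no-route"]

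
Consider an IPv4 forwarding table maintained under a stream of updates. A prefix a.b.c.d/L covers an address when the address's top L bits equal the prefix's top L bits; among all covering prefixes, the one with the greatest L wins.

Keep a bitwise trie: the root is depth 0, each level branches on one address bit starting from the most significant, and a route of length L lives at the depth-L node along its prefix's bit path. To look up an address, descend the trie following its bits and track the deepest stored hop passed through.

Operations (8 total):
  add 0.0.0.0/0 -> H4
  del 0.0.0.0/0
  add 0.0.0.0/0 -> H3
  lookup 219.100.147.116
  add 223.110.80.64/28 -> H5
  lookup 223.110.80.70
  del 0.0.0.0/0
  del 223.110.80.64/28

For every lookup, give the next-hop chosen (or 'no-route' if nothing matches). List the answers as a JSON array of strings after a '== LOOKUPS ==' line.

Process each operation:
  add 0.0.0.0/0 -> H4 at depth 0
  - 0.0.0.0/0 clear@0
  add 0.0.0.0/0 -> H3 at depth 0
  lookup 219.100.147.116: bits ε walk d0:H3 -> H3
  add 223.110.80.64/28 -> H5 at depth 28
  lookup 223.110.80.70: bits 1101111101101110010100000100 walk d0:H3→d1:-→d2:-→d3:-→d4:-→d5:-→d6:-→d7:-→d8:-→d9:-→d10:-→d11:-→d12:-→d13:-→d14:-→d15:-→d16:-→d17:-→d18:-→d19:-→d20:-→d21:-→d22:-→d23:-→d24:-→d25:-→d26:-→d27:-→d28:H5 -> H5
  - 0.0.0.0/0 clear@0
  - 223.110.80.64/28 clear@28

== LOOKUPS ==
["H3","H5"]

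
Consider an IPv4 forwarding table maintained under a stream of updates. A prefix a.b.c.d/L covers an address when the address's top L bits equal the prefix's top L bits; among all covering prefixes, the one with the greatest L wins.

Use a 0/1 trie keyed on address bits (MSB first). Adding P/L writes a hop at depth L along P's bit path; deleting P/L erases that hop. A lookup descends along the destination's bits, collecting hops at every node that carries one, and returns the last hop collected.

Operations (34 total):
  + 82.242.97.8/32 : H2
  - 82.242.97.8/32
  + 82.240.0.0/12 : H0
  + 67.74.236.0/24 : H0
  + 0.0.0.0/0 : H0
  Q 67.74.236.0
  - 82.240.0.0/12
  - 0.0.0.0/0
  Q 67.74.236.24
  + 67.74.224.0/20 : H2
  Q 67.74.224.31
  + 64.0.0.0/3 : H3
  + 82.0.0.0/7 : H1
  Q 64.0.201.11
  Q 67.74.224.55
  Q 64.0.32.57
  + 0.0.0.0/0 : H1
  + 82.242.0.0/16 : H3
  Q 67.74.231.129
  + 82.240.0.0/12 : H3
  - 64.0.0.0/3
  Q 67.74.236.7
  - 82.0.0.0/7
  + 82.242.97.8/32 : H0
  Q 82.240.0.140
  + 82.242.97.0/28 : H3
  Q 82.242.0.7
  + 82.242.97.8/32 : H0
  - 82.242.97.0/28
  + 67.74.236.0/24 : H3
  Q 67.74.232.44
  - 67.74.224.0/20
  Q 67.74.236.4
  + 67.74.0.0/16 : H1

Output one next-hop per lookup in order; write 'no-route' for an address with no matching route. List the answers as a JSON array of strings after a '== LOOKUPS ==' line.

Trace:
  + 82.242.97.8/32 (H2) depth=32
  del 82.242.97.8/32 (clear depth 32)
  + 82.240.0.0/12 (H0) depth=12
  + 67.74.236.0/24 (H0) depth=24
  + 0.0.0.0/0 (H0) depth=0
  lookup 67.74.236.0: bits 010000110100101011101100 walk d0:H0→d1:-→d2:-→d3:-→d4:-→d5:-→d6:-→d7:-→d8:-→d9:-→d10:-→d11:-→d12:-→d13:-→d14:-→d15:-→d16:-→d17:-→d18:-→d19:-→d20:-→d21:-→d22:-→d23:-→d24:H0 -> H0
  del 82.240.0.0/12 (clear depth 12)
  del 0.0.0.0/0 (clear depth 0)
  lookup 67.74.236.24: bits 010000110100101011101100 walk d0:-→d1:-→d2:-→d3:-→d4:-→d5:-→d6:-→d7:-→d8:-→d9:-→d10:-→d11:-→d12:-→d13:-→d14:-→d15:-→d16:-→d17:-→d18:-→d19:-→d20:-→d21:-→d22:-→d23:-→d24:H0 -> H0
  + 67.74.224.0/20 (H2) depth=20
  lookup 67.74.224.31: bits 01000011010010101110 walk d0:-→d1:-→d2:-→d3:-→d4:-→d5:-→d6:-→d7:-→d8:-→d9:-→d10:-→d11:-→d12:-→d13:-→d14:-→d15:-→d16:-→d17:-→d18:-→d19:-→d20:H2 -> H2
  + 64.0.0.0/3 (H3) depth=3
  + 82.0.0.0/7 (H1) depth=7
  lookup 64.0.201.11: bits 010000 walk d0:-→d1:-→d2:-→d3:H3→d4:-→d5:-→d6:- -> H3
  lookup 67.74.224.55: bits 01000011010010101110 walk d0:-→d1:-→d2:-→d3:H3→d4:-→d5:-→d6:-→d7:-→d8:-→d9:-→d10:-→d11:-→d12:-→d13:-→d14:-→d15:-→d16:-→d17:-→d18:-→d19:-→d20:H2 -> H2
  lookup 64.0.32.57: bits 010000 walk d0:-→d1:-→d2:-→d3:H3→d4:-→d5:-→d6:- -> H3
  + 0.0.0.0/0 (H1) depth=0
  + 82.242.0.0/16 (H3) depth=16
  lookup 67.74.231.129: bits 01000011010010101110 walk d0:H1→d1:-→d2:-→d3:H3→d4:-→d5:-→d6:-→d7:-→d8:-→d9:-→d10:-→d11:-→d12:-→d13:-→d14:-→d15:-→d16:-→d17:-→d18:-→d19:-→d20:H2 -> H2
  + 82.240.0.0/12 (H3) depth=12
  del 64.0.0.0/3 (clear depth 3)
  lookup 67.74.236.7: bits 010000110100101011101100 walk d0:H1→d1:-→d2:-→d3:-→d4:-→d5:-→d6:-→d7:-→d8:-→d9:-→d10:-→d11:-→d12:-→d13:-→d14:-→d15:-→d16:-→d17:-→d18:-→d19:-→d20:H2→d21:-→d22:-→d23:-→d24:H0 -> H0
  del 82.0.0.0/7 (clear depth 7)
  + 82.242.97.8/32 (H0) depth=32
  lookup 82.240.0.140: bits 01010010111100 walk d0:H1→d1:-→d2:-→d3:-→d4:-→d5:-→d6:-→d7:-→d8:-→d9:-→d10:-→d11:-→d12:H3→d13:-→d14:- -> H3
  + 82.242.97.0/28 (H3) depth=28
  lookup 82.242.0.7: bits 01010010111100100 walk d0:H1→d1:-→d2:-→d3:-→d4:-→d5:-→d6:-→d7:-→d8:-→d9:-→d10:-→d11:-→d12:H3→d13:-→d14:-→d15:-→d16:H3→d17:- -> H3
  + 82.242.97.8/32 (H0) depth=32
  del 82.242.97.0/28 (clear depth 28)
  + 67.74.236.0/24 (H3) depth=24
  lookup 67.74.232.44: bits 010000110100101011101 walk d0:H1→d1:-→d2:-→d3:-→d4:-→d5:-→d6:-→d7:-→d8:-→d9:-→d10:-→d11:-→d12:-→d13:-→d14:-→d15:-→d16:-→d17:-→d18:-→d19:-→d20:H2→d21:- -> H2
  del 67.74.224.0/20 (clear depth 20)
  lookup 67.74.236.4: bits 010000110100101011101100 walk d0:H1→d1:-→d2:-→d3:-→d4:-→d5:-→d6:-→d7:-→d8:-→d9:-→d10:-→d11:-→d12:-→d13:-→d14:-→d15:-→d16:-→d17:-→d18:-→d19:-→d20:-→d21:-→d22:-→d23:-→d24:H3 -> H3
  + 67.74.0.0/16 (H1) depth=16

== LOOKUPS ==
["H0","H0","H2","H3","H2","H3","H2","H0","H3","H3","H2","H3"]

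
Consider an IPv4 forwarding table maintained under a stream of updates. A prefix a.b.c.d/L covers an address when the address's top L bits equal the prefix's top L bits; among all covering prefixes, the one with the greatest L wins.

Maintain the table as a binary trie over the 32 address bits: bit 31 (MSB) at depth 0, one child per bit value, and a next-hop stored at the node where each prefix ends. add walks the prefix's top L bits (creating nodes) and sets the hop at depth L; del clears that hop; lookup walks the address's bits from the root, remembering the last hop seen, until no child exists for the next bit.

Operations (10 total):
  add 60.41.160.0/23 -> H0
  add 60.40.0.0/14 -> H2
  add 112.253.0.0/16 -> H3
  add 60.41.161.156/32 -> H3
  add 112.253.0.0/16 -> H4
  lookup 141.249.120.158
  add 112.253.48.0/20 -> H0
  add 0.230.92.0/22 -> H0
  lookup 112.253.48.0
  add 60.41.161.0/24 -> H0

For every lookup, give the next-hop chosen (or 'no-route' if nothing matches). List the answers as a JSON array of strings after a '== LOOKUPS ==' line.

Trace:
  + 60.41.160.0/23 (H0) depth=23
  + 60.40.0.0/14 (H2) depth=14
  + 112.253.0.0/16 (H3) depth=16
  + 60.41.161.156/32 (H3) depth=32
  + 112.253.0.0/16 (H4) depth=16
  ? 141.249.120.158  path d0:-  best=no-route
  + 112.253.48.0/20 (H0) depth=20
  + 0.230.92.0/22 (H0) depth=22
  ? 112.253.48.0  path d0:-→d1:-→d2:-→d3:-→d4:-→d5:-→d6:-→d7:-→d8:-→d9:-→d10:-→d11:-→d12:-→d13:-→d14:-→d15:-→d16:H4→d17:-→d18:-→d19:-→d20:H0  best=H0
  + 60.41.161.0/24 (H0) depth=24

== LOOKUPS ==
["no-route","H0"]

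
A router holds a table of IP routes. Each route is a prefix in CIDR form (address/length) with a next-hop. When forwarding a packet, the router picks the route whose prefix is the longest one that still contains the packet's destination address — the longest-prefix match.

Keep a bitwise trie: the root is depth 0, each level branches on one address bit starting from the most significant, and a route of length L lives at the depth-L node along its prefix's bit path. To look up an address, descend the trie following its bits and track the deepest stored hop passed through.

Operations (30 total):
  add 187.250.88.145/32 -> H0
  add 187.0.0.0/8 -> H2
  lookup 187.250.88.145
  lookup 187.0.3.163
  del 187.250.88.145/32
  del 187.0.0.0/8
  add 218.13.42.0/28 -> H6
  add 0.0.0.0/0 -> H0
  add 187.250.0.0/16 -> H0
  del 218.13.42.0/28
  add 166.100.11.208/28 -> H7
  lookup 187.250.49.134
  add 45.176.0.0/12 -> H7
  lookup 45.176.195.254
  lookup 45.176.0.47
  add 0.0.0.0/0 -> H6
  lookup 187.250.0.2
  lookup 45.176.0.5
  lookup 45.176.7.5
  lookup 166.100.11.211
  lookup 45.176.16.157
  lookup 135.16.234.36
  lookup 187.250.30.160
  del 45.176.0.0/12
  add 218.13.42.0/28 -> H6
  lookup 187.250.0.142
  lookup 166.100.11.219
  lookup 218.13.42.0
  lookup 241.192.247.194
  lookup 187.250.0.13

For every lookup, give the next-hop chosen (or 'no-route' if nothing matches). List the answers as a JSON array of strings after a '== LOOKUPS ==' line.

Process each operation:
  add 187.250.88.145/32 -> H0 at depth 32
  add 187.0.0.0/8 -> H2 at depth 8
  lookup 187.250.88.145: bits 10111011111110100101100010010001 walk d0:-→d1:-→d2:-→d3:-→d4:-→d5:-→d6:-→d7:-→d8:H2→d9:-→d10:-→d11:-→d12:-→d13:-→d14:-→d15:-→d16:-→d17:-→d18:-→d19:-→d20:-→d21:-→d22:-→d23:-→d24:-→d25:-→d26:-→d27:-→d28:-→d29:-→d30:-→d31:-→d32:H0 -> H0
  lookup 187.0.3.163: bits 10111011 walk d0:-→d1:-→d2:-→d3:-→d4:-→d5:-→d6:-→d7:-→d8:H2 -> H2
  del 187.250.88.145/32 (clear depth 32)
  del 187.0.0.0/8 (clear depth 8)
  add 218.13.42.0/28 -> H6 at depth 28
  add 0.0.0.0/0 -> H0 at depth 0
  add 187.250.0.0/16 -> H0 at depth 16
  del 218.13.42.0/28 (clear depth 28)
  add 166.100.11.208/28 -> H7 at depth 28
  lookup 187.250.49.134: bits 10111011111110100 walk d0:H0→d1:-→d2:-→d3:-→d4:-→d5:-→d6:-→d7:-→d8:-→d9:-→d10:-→d11:-→d12:-→d13:-→d14:-→d15:-→d16:H0→d17:- -> H0
  add 45.176.0.0/12 -> H7 at depth 12
  lookup 45.176.195.254: bits 001011011011 walk d0:H0→d1:-→d2:-→d3:-→d4:-→d5:-→d6:-→d7:-→d8:-→d9:-→d10:-→d11:-→d12:H7 -> H7
  lookup 45.176.0.47: bits 001011011011 walk d0:H0→d1:-→d2:-→d3:-→d4:-→d5:-→d6:-→d7:-→d8:-→d9:-→d10:-→d11:-→d12:H7 -> H7
  add 0.0.0.0/0 -> H6 at depth 0
  lookup 187.250.0.2: bits 10111011111110100 walk d0:H6→d1:-→d2:-→d3:-→d4:-→d5:-→d6:-→d7:-→d8:-→d9:-→d10:-→d11:-→d12:-→d13:-→d14:-→d15:-→d16:H0→d17:- -> H0
  lookup 45.176.0.5: bits 001011011011 walk d0:H6→d1:-→d2:-→d3:-→d4:-→d5:-→d6:-→d7:-→d8:-→d9:-→d10:-→d11:-→d12:H7 -> H7
  lookup 45.176.7.5: bits 001011011011 walk d0:H6→d1:-→d2:-→d3:-→d4:-→d5:-→d6:-→d7:-→d8:-→d9:-→d10:-→d11:-→d12:H7 -> H7
  lookup 166.100.11.211: bits 1010011001100100000010111101 walk d0:H6→d1:-→d2:-→d3:-→d4:-→d5:-→d6:-→d7:-→d8:-→d9:-→d10:-→d11:-→d12:-→d13:-→d14:-→d15:-→d16:-→d17:-→d18:-→d19:-→d20:-→d21:-→d22:-→d23:-→d24:-→d25:-→d26:-→d27:-→d28:H7 -> H7
  lookup 45.176.16.157: bits 001011011011 walk d0:H6→d1:-→d2:-→d3:-→d4:-→d5:-→d6:-→d7:-→d8:-→d9:-→d10:-→d11:-→d12:H7 -> H7
  lookup 135.16.234.36: bits 10 walk d0:H6→d1:-→d2:- -> H6
  lookup 187.250.30.160: bits 10111011111110100 walk d0:H6→d1:-→d2:-→d3:-→d4:-→d5:-→d6:-→d7:-→d8:-→d9:-→d10:-→d11:-→d12:-→d13:-→d14:-→d15:-→d16:H0→d17:- -> H0
  del 45.176.0.0/12 (clear depth 12)
  add 218.13.42.0/28 -> H6 at depth 28
  lookup 187.250.0.142: bits 10111011111110100 walk d0:H6→d1:-→d2:-→d3:-→d4:-→d5:-→d6:-→d7:-→d8:-→d9:-→d10:-→d11:-→d12:-→d13:-→d14:-→d15:-→d16:H0→d17:- -> H0
  lookup 166.100.11.219: bits 1010011001100100000010111101 walk d0:H6→d1:-→d2:-→d3:-→d4:-→d5:-→d6:-→d7:-→d8:-→d9:-→d10:-→d11:-→d12:-→d13:-→d14:-→d15:-→d16:-→d17:-→d18:-→d19:-→d20:-→d21:-→d22:-→d23:-→d24:-→d25:-→d26:-→d27:-→d28:H7 -> H7
  lookup 218.13.42.0: bits 1101101000001101001010100000 walk d0:H6→d1:-→d2:-→d3:-→d4:-→d5:-→d6:-→d7:-→d8:-→d9:-→d10:-→d11:-→d12:-→d13:-→d14:-→d15:-→d16:-→d17:-→d18:-→d19:-→d20:-→d21:-→d22:-→d23:-→d24:-→d25:-→d26:-→d27:-→d28:H6 -> H6
  lookup 241.192.247.194: bits 11 walk d0:H6→d1:-→d2:- -> H6
  lookup 187.250.0.13: bits 10111011111110100 walk d0:H6→d1:-→d2:-→d3:-→d4:-→d5:-→d6:-→d7:-→d8:-→d9:-→d10:-→d11:-→d12:-→d13:-→d14:-→d15:-→d16:H0→d17:- -> H0

== LOOKUPS ==
["H0","H2","H0","H7","H7","H0","H7","H7","H7","H7","H6","H0","H0","H7","H6","H6","H0"]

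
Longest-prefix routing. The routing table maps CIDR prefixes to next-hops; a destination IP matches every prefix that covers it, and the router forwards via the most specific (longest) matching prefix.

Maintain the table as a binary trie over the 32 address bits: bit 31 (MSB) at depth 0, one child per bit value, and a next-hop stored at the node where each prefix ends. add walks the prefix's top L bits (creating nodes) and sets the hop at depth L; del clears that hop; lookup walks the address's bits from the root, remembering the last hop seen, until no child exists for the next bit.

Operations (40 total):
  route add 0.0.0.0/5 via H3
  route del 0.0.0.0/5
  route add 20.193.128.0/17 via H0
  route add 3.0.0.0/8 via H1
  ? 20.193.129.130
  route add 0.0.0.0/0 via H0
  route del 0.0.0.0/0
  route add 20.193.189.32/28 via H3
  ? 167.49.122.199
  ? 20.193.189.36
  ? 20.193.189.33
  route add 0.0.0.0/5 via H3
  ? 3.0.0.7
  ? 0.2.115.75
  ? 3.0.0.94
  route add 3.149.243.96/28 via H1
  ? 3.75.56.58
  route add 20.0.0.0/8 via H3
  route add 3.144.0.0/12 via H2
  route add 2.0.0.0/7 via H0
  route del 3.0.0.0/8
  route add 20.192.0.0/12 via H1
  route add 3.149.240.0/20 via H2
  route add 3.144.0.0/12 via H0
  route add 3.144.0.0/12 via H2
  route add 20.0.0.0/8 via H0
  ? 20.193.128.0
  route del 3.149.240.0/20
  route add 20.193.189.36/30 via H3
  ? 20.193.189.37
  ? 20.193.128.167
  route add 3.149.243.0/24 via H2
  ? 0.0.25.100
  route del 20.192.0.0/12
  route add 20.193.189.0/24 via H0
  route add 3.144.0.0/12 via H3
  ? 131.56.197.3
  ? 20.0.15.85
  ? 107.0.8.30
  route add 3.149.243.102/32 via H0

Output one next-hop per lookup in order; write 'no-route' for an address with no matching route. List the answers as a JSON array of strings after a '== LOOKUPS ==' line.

Process each operation:
  + 0.0.0.0/5 (H3) depth=5
  del 0.0.0.0/5 (clear depth 5)
  + 20.193.128.0/17 (H0) depth=17
  + 3.0.0.0/8 (H1) depth=8
  Q 20.193.129.130: descend 00010100110000011 ; hops seen [H0] ; pick H0
  + 0.0.0.0/0 (H0) depth=0
  del 0.0.0.0/0 (clear depth 0)
  + 20.193.189.32/28 (H3) depth=28
  Q 167.49.122.199: descend ε ; hops seen [∅] ; pick no-route
  Q 20.193.189.36: descend 0001010011000001101111010010 ; hops seen [H0,H3] ; pick H3
  Q 20.193.189.33: descend 0001010011000001101111010010 ; hops seen [H0,H3] ; pick H3
  + 0.0.0.0/5 (H3) depth=5
  Q 3.0.0.7: descend 00000011 ; hops seen [H3,H1] ; pick H1
  Q 0.2.115.75: descend 000000 ; hops seen [H3] ; pick H3
  Q 3.0.0.94: descend 00000011 ; hops seen [H3,H1] ; pick H1
  + 3.149.243.96/28 (H1) depth=28
  Q 3.75.56.58: descend 00000011 ; hops seen [H3,H1] ; pick H1
  + 20.0.0.0/8 (H3) depth=8
  + 3.144.0.0/12 (H2) depth=12
  + 2.0.0.0/7 (H0) depth=7
  del 3.0.0.0/8 (clear depth 8)
  + 20.192.0.0/12 (H1) depth=12
  + 3.149.240.0/20 (H2) depth=20
  + 3.144.0.0/12 (H0) depth=12
  + 3.144.0.0/12 (H2) depth=12
  + 20.0.0.0/8 (H0) depth=8
  Q 20.193.128.0: descend 000101001100000110 ; hops seen [H0,H1,H0] ; pick H0
  del 3.149.240.0/20 (clear depth 20)
  + 20.193.189.36/30 (H3) depth=30
  Q 20.193.189.37: descend 000101001100000110111101001001 ; hops seen [H0,H1,H0,H3,H3] ; pick H3
  Q 20.193.128.167: descend 000101001100000110 ; hops seen [H0,H1,H0] ; pick H0
  + 3.149.243.0/24 (H2) depth=24
  Q 0.0.25.100: descend 000000 ; hops seen [H3] ; pick H3
  del 20.192.0.0/12 (clear depth 12)
  + 20.193.189.0/24 (H0) depth=24
  + 3.144.0.0/12 (H3) depth=12
  Q 131.56.197.3: descend ε ; hops seen [∅] ; pick no-route
  Q 20.0.15.85: descend 00010100 ; hops seen [H0] ; pick H0
  Q 107.0.8.30: descend 0 ; hops seen [∅] ; pick no-route
  + 3.149.243.102/32 (H0) depth=32

== LOOKUPS ==
["H0","no-route","H3","H3","H1","H3","H1","H1","H0","H3","H0","H3","no-route","H0","no-route"]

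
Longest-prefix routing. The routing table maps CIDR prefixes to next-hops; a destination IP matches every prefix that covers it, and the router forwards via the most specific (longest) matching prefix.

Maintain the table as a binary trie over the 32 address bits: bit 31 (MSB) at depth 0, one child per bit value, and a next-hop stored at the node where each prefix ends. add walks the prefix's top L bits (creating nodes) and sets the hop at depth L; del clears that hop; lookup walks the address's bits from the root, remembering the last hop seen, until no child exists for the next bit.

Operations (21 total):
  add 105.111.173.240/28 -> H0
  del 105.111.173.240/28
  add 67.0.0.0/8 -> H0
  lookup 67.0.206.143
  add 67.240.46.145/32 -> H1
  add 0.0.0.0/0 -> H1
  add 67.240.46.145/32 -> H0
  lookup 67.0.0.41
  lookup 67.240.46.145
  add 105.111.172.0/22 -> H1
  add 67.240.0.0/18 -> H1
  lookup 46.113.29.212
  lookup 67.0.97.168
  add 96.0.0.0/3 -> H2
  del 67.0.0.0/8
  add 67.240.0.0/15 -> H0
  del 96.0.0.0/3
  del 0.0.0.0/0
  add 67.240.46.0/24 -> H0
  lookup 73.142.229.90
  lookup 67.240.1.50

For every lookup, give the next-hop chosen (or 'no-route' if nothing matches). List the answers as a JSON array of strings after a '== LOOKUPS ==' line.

Trace:
  + 105.111.173.240/28 (H0) depth=28
  del 105.111.173.240/28 (clear depth 28)
  + 67.0.0.0/8 (H0) depth=8
  lookup 67.0.206.143: bits 01000011 walk d0:-→d1:-→d2:-→d3:-→d4:-→d5:-→d6:-→d7:-→d8:H0 -> H0
  + 67.240.46.145/32 (H1) depth=32
  + 0.0.0.0/0 (H1) depth=0
  + 67.240.46.145/32 (H0) depth=32
  lookup 67.0.0.41: bits 01000011 walk d0:H1→d1:-→d2:-→d3:-→d4:-→d5:-→d6:-→d7:-→d8:H0 -> H0
  lookup 67.240.46.145: bits 01000011111100000010111010010001 walk d0:H1→d1:-→d2:-→d3:-→d4:-→d5:-→d6:-→d7:-→d8:H0→d9:-→d10:-→d11:-→d12:-→d13:-→d14:-→d15:-→d16:-→d17:-→d18:-→d19:-→d20:-→d21:-→d22:-→d23:-→d24:-→d25:-→d26:-→d27:-→d28:-→d29:-→d30:-→d31:-→d32:H0 -> H0
  + 105.111.172.0/22 (H1) depth=22
  + 67.240.0.0/18 (H1) depth=18
  lookup 46.113.29.212: bits 0 walk d0:H1→d1:- -> H1
  lookup 67.0.97.168: bits 01000011 walk d0:H1→d1:-→d2:-→d3:-→d4:-→d5:-→d6:-→d7:-→d8:H0 -> H0
  + 96.0.0.0/3 (H2) depth=3
  del 67.0.0.0/8 (clear depth 8)
  + 67.240.0.0/15 (H0) depth=15
  del 96.0.0.0/3 (clear depth 3)
  del 0.0.0.0/0 (clear depth 0)
  + 67.240.46.0/24 (H0) depth=24
  lookup 73.142.229.90: bits 0100 walk d0:-→d1:-→d2:-→d3:-→d4:- -> no-route
  lookup 67.240.1.50: bits 010000111111000000 walk d0:-→d1:-→d2:-→d3:-→d4:-→d5:-→d6:-→d7:-→d8:-→d9:-→d10:-→d11:-→d12:-→d13:-→d14:-→d15:H0→d16:-→d17:-→d18:H1 -> H1

== LOOKUPS ==
["H0","H0","H0","H1","H0","no-route","H1"]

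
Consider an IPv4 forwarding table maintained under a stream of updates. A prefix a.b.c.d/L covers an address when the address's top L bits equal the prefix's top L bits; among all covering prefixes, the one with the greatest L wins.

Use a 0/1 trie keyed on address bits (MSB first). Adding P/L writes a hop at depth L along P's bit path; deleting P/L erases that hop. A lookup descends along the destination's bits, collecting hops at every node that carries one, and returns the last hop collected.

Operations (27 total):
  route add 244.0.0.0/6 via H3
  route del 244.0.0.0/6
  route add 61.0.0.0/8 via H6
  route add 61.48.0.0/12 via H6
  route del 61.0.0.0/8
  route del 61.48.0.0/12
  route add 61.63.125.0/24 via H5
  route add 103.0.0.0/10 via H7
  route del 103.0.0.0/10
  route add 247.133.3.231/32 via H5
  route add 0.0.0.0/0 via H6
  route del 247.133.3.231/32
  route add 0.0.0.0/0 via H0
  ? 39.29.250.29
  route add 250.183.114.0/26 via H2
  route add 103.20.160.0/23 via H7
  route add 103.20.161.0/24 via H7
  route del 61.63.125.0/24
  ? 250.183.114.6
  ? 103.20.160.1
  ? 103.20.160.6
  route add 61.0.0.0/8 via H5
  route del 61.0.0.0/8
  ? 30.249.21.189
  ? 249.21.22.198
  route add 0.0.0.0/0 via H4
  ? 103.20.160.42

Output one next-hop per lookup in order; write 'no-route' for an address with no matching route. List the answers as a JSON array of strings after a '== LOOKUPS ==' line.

Process each operation:
  add 244.0.0.0/6 -> H3 at depth 6
  del 244.0.0.0/6 (clear depth 6)
  add 61.0.0.0/8 -> H6 at depth 8
  add 61.48.0.0/12 -> H6 at depth 12
  del 61.0.0.0/8 (clear depth 8)
  del 61.48.0.0/12 (clear depth 12)
  add 61.63.125.0/24 -> H5 at depth 24
  add 103.0.0.0/10 -> H7 at depth 10
  del 103.0.0.0/10 (clear depth 10)
  add 247.133.3.231/32 -> H5 at depth 32
  add 0.0.0.0/0 -> H6 at depth 0
  del 247.133.3.231/32 (clear depth 32)
  add 0.0.0.0/0 -> H0 at depth 0
  lookup 39.29.250.29: bits 001 walk d0:H0→d1:-→d2:-→d3:- -> H0
  add 250.183.114.0/26 -> H2 at depth 26
  add 103.20.160.0/23 -> H7 at depth 23
  add 103.20.161.0/24 -> H7 at depth 24
  del 61.63.125.0/24 (clear depth 24)
  lookup 250.183.114.6: bits 11111010101101110111001000 walk d0:H0→d1:-→d2:-→d3:-→d4:-→d5:-→d6:-→d7:-→d8:-→d9:-→d10:-→d11:-→d12:-→d13:-→d14:-→d15:-→d16:-→d17:-→d18:-→d19:-→d20:-→d21:-→d22:-→d23:-→d24:-→d25:-→d26:H2 -> H2
  lookup 103.20.160.1: bits 01100111000101001010000 walk d0:H0→d1:-→d2:-→d3:-→d4:-→d5:-→d6:-→d7:-→d8:-→d9:-→d10:-→d11:-→d12:-→d13:-→d14:-→d15:-→d16:-→d17:-→d18:-→d19:-→d20:-→d21:-→d22:-→d23:H7 -> H7
  lookup 103.20.160.6: bits 01100111000101001010000 walk d0:H0→d1:-→d2:-→d3:-→d4:-→d5:-→d6:-→d7:-→d8:-→d9:-→d10:-→d11:-→d12:-→d13:-→d14:-→d15:-→d16:-→d17:-→d18:-→d19:-→d20:-→d21:-→d22:-→d23:H7 -> H7
  add 61.0.0.0/8 -> H5 at depth 8
  del 61.0.0.0/8 (clear depth 8)
  lookup 30.249.21.189: bits 00 walk d0:H0→d1:-→d2:- -> H0
  lookup 249.21.22.198: bits 111110 walk d0:H0→d1:-→d2:-→d3:-→d4:-→d5:-→d6:- -> H0
  add 0.0.0.0/0 -> H4 at depth 0
  lookup 103.20.160.42: bits 01100111000101001010000 walk d0:H4→d1:-→d2:-→d3:-→d4:-→d5:-→d6:-→d7:-→d8:-→d9:-→d10:-→d11:-→d12:-→d13:-→d14:-→d15:-→d16:-→d17:-→d18:-→d19:-→d20:-→d21:-→d22:-→d23:H7 -> H7

== LOOKUPS ==
["H0","H2","H7","H7","H0","H0","H7"]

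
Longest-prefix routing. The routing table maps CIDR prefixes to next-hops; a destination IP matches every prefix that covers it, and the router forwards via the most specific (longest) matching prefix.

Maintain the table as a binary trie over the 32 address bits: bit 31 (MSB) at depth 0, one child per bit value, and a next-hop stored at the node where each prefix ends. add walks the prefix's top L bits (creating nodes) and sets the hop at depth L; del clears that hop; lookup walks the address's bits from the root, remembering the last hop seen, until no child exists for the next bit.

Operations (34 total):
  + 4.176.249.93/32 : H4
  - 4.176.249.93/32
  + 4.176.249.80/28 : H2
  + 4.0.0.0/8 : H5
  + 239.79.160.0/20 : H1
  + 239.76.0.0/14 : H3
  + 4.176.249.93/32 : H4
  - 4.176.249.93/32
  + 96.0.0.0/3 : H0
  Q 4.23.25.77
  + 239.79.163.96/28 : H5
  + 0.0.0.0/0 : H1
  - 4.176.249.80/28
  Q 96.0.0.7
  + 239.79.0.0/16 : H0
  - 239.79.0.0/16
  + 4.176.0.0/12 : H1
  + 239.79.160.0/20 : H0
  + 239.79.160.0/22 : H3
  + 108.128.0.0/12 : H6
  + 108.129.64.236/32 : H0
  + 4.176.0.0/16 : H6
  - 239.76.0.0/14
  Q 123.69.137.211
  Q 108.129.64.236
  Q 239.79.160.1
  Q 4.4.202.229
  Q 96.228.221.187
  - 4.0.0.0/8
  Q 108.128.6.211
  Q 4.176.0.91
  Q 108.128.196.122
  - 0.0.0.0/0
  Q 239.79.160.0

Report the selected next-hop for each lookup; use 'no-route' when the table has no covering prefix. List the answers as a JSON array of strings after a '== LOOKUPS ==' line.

Process each operation:
  add 4.176.249.93/32 -> H4 at depth 32
  - 4.176.249.93/32 clear@32
  add 4.176.249.80/28 -> H2 at depth 28
  add 4.0.0.0/8 -> H5 at depth 8
  add 239.79.160.0/20 -> H1 at depth 20
  add 239.76.0.0/14 -> H3 at depth 14
  add 4.176.249.93/32 -> H4 at depth 32
  - 4.176.249.93/32 clear@32
  add 96.0.0.0/3 -> H0 at depth 3
  lookup 4.23.25.77: bits 00000100 walk d0:-→d1:-→d2:-→d3:-→d4:-→d5:-→d6:-→d7:-→d8:H5 -> H5
  add 239.79.163.96/28 -> H5 at depth 28
  add 0.0.0.0/0 -> H1 at depth 0
  - 4.176.249.80/28 clear@28
  lookup 96.0.0.7: bits 011 walk d0:H1→d1:-→d2:-→d3:H0 -> H0
  add 239.79.0.0/16 -> H0 at depth 16
  - 239.79.0.0/16 clear@16
  add 4.176.0.0/12 -> H1 at depth 12
  add 239.79.160.0/20 -> H0 at depth 20
  add 239.79.160.0/22 -> H3 at depth 22
  add 108.128.0.0/12 -> H6 at depth 12
  add 108.129.64.236/32 -> H0 at depth 32
  add 4.176.0.0/16 -> H6 at depth 16
  - 239.76.0.0/14 clear@14
  lookup 123.69.137.211: bits 011 walk d0:H1→d1:-→d2:-→d3:H0 -> H0
  lookup 108.129.64.236: bits 01101100100000010100000011101100 walk d0:H1→d1:-→d2:-→d3:H0→d4:-→d5:-→d6:-→d7:-→d8:-→d9:-→d10:-→d11:-→d12:H6→d13:-→d14:-→d15:-→d16:-→d17:-→d18:-→d19:-→d20:-→d21:-→d22:-→d23:-→d24:-→d25:-→d26:-→d27:-→d28:-→d29:-→d30:-→d31:-→d32:H0 -> H0
  lookup 239.79.160.1: bits 1110111101001111101000 walk d0:H1→d1:-→d2:-→d3:-→d4:-→d5:-→d6:-→d7:-→d8:-→d9:-→d10:-→d11:-→d12:-→d13:-→d14:-→d15:-→d16:-→d17:-→d18:-→d19:-→d20:H0→d21:-→d22:H3 -> H3
  lookup 4.4.202.229: bits 00000100 walk d0:H1→d1:-→d2:-→d3:-→d4:-→d5:-→d6:-→d7:-→d8:H5 -> H5
  lookup 96.228.221.187: bits 0110 walk d0:H1→d1:-→d2:-→d3:H0→d4:- -> H0
  - 4.0.0.0/8 clear@8
  lookup 108.128.6.211: bits 011011001000000 walk d0:H1→d1:-→d2:-→d3:H0→d4:-→d5:-→d6:-→d7:-→d8:-→d9:-→d10:-→d11:-→d12:H6→d13:-→d14:-→d15:- -> H6
  lookup 4.176.0.91: bits 0000010010110000 walk d0:H1→d1:-→d2:-→d3:-→d4:-→d5:-→d6:-→d7:-→d8:-→d9:-→d10:-→d11:-→d12:H1→d13:-→d14:-→d15:-→d16:H6 -> H6
  lookup 108.128.196.122: bits 011011001000000 walk d0:H1→d1:-→d2:-→d3:H0→d4:-→d5:-→d6:-→d7:-→d8:-→d9:-→d10:-→d11:-→d12:H6→d13:-→d14:-→d15:- -> H6
  - 0.0.0.0/0 clear@0
  lookup 239.79.160.0: bits 1110111101001111101000 walk d0:-→d1:-→d2:-→d3:-→d4:-→d5:-→d6:-→d7:-→d8:-→d9:-→d10:-→d11:-→d12:-→d13:-→d14:-→d15:-→d16:-→d17:-→d18:-→d19:-→d20:H0→d21:-→d22:H3 -> H3

== LOOKUPS ==
["H5","H0","H0","H0","H3","H5","H0","H6","H6","H6","H3"]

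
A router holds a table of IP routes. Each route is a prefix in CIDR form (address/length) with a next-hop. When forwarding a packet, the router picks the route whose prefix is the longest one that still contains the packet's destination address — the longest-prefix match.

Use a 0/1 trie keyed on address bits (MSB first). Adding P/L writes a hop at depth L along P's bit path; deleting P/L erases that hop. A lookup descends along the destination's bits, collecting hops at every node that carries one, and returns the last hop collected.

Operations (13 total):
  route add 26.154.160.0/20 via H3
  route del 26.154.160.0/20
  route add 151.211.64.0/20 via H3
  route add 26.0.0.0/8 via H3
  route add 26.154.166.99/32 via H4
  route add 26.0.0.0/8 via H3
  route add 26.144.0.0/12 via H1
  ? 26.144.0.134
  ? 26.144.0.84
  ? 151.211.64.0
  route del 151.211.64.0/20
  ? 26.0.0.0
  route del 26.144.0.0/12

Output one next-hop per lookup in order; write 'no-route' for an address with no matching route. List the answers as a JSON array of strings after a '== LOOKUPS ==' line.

Trace:
  + 26.154.160.0/20 (H3) depth=20
  del 26.154.160.0/20 (clear depth 20)
  + 151.211.64.0/20 (H3) depth=20
  + 26.0.0.0/8 (H3) depth=8
  + 26.154.166.99/32 (H4) depth=32
  + 26.0.0.0/8 (H3) depth=8
  + 26.144.0.0/12 (H1) depth=12
  Q 26.144.0.134: descend 000110101001 ; hops seen [H3,H1] ; pick H1
  Q 26.144.0.84: descend 000110101001 ; hops seen [H3,H1] ; pick H1
  Q 151.211.64.0: descend 10010111110100110100 ; hops seen [H3] ; pick H3
  del 151.211.64.0/20 (clear depth 20)
  Q 26.0.0.0: descend 00011010 ; hops seen [H3] ; pick H3
  del 26.144.0.0/12 (clear depth 12)

== LOOKUPS ==
["H1","H1","H3","H3"]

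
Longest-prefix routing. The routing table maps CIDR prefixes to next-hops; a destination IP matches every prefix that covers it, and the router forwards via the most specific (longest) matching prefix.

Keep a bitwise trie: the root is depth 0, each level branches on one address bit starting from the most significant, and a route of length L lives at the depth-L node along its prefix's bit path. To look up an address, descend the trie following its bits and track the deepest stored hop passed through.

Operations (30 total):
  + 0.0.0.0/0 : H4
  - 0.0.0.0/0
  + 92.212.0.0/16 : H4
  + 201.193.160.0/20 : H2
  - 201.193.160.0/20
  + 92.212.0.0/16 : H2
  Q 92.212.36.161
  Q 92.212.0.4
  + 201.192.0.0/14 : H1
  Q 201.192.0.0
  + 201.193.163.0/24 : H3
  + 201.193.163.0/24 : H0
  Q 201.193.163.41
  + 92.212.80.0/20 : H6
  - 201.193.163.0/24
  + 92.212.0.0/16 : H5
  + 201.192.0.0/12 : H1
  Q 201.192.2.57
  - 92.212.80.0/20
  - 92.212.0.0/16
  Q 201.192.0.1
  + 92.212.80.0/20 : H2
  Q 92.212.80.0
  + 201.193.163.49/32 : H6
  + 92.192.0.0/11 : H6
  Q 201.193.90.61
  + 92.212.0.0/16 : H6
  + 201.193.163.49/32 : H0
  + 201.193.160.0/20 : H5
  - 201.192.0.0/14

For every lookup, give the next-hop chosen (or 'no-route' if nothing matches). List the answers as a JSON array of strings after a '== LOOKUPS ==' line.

Apply in order:
  + 0.0.0.0/0 (H4) depth=0
  del 0.0.0.0/0 (clear depth 0)
  + 92.212.0.0/16 (H4) depth=16
  + 201.193.160.0/20 (H2) depth=20
  del 201.193.160.0/20 (clear depth 20)
  + 92.212.0.0/16 (H2) depth=16
  Q 92.212.36.161: descend 0101110011010100 ; hops seen [H2] ; pick H2
  Q 92.212.0.4: descend 0101110011010100 ; hops seen [H2] ; pick H2
  + 201.192.0.0/14 (H1) depth=14
  Q 201.192.0.0: descend 110010011100000 ; hops seen [H1] ; pick H1
  + 201.193.163.0/24 (H3) depth=24
  + 201.193.163.0/24 (H0) depth=24
  Q 201.193.163.41: descend 110010011100000110100011 ; hops seen [H1,H0] ; pick H0
  + 92.212.80.0/20 (H6) depth=20
  del 201.193.163.0/24 (clear depth 24)
  + 92.212.0.0/16 (H5) depth=16
  + 201.192.0.0/12 (H1) depth=12
  Q 201.192.2.57: descend 110010011100000 ; hops seen [H1,H1] ; pick H1
  del 92.212.80.0/20 (clear depth 20)
  del 92.212.0.0/16 (clear depth 16)
  Q 201.192.0.1: descend 110010011100000 ; hops seen [H1,H1] ; pick H1
  + 92.212.80.0/20 (H2) depth=20
  Q 92.212.80.0: descend 01011100110101000101 ; hops seen [H2] ; pick H2
  + 201.193.163.49/32 (H6) depth=32
  + 92.192.0.0/11 (H6) depth=11
  Q 201.193.90.61: descend 1100100111000001 ; hops seen [H1,H1] ; pick H1
  + 92.212.0.0/16 (H6) depth=16
  + 201.193.163.49/32 (H0) depth=32
  + 201.193.160.0/20 (H5) depth=20
  del 201.192.0.0/14 (clear depth 14)

== LOOKUPS ==
["H2","H2","H1","H0","H1","H1","H2","H1"]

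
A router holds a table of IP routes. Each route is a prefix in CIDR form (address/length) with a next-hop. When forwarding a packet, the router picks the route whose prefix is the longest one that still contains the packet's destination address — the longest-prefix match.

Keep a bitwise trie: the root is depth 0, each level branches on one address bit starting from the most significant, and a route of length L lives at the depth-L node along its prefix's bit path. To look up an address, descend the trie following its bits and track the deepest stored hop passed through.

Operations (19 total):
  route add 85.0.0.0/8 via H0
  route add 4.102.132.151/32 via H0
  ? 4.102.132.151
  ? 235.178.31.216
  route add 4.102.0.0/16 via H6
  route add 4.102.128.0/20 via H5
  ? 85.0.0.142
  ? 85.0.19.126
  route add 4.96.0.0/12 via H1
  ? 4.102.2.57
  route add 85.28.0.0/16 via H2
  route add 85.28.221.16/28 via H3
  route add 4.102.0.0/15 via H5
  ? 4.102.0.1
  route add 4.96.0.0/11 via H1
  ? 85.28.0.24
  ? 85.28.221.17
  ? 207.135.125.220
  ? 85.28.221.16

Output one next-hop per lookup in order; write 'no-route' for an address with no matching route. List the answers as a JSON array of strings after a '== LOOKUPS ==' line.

Process each operation:
  add 85.0.0.0/8 -> H0 at depth 8
  add 4.102.132.151/32 -> H0 at depth 32
  Q 4.102.132.151: descend 00000100011001101000010010010111 ; hops seen [H0] ; pick H0
  Q 235.178.31.216: descend ε ; hops seen [∅] ; pick no-route
  add 4.102.0.0/16 -> H6 at depth 16
  add 4.102.128.0/20 -> H5 at depth 20
  Q 85.0.0.142: descend 01010101 ; hops seen [H0] ; pick H0
  Q 85.0.19.126: descend 01010101 ; hops seen [H0] ; pick H0
  add 4.96.0.0/12 -> H1 at depth 12
  Q 4.102.2.57: descend 0000010001100110 ; hops seen [H1,H6] ; pick H6
  add 85.28.0.0/16 -> H2 at depth 16
  add 85.28.221.16/28 -> H3 at depth 28
  add 4.102.0.0/15 -> H5 at depth 15
  Q 4.102.0.1: descend 0000010001100110 ; hops seen [H1,H5,H6] ; pick H6
  add 4.96.0.0/11 -> H1 at depth 11
  Q 85.28.0.24: descend 0101010100011100 ; hops seen [H0,H2] ; pick H2
  Q 85.28.221.17: descend 0101010100011100110111010001 ; hops seen [H0,H2,H3] ; pick H3
  Q 207.135.125.220: descend ε ; hops seen [∅] ; pick no-route
  Q 85.28.221.16: descend 0101010100011100110111010001 ; hops seen [H0,H2,H3] ; pick H3

== LOOKUPS ==
["H0","no-route","H0","H0","H6","H6","H2","H3","no-route","H3"]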